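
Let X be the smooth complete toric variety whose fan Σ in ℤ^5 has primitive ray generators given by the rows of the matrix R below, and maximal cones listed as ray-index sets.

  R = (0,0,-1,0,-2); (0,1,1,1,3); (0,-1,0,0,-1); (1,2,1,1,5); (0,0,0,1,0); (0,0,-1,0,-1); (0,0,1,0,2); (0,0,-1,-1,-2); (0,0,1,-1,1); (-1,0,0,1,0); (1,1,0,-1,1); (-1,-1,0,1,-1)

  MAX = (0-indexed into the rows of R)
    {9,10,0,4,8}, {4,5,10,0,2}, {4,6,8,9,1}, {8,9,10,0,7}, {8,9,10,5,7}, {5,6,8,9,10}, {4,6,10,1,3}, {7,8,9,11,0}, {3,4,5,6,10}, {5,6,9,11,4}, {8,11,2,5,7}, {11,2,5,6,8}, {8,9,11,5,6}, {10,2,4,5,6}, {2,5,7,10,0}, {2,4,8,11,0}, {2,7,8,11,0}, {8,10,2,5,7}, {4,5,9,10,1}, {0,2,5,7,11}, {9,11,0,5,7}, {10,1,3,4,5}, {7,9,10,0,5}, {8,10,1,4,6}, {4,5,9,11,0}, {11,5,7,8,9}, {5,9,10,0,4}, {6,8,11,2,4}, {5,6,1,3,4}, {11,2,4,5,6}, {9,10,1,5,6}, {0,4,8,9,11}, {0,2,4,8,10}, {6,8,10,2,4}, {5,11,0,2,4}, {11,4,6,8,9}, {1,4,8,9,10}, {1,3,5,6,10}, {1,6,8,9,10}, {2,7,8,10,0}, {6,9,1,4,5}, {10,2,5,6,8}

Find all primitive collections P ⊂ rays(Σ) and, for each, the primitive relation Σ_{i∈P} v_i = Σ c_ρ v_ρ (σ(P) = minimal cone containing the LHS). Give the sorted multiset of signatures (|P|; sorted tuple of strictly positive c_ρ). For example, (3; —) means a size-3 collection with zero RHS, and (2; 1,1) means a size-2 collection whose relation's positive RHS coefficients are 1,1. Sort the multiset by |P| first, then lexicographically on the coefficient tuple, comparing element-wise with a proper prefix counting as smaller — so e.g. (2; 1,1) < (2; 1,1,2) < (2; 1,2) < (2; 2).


20 collections generate NE(X_Σ); each relation:

  • {0,6}:  v_{0} + v_{6} = 0  ⟹  sig = (2; —)
  • {10,11}:  v_{10} + v_{11} = 0  ⟹  sig = (2; —)
  • {2,9}:  v_{2} + v_{9} = v_{11}  ⟹  sig = (2; 1)
  • {4,7}:  v_{4} + v_{7} = v_{0}  ⟹  sig = (2; 1)
  • {1,2}:  v_{1} + v_{2} = v_{4} + v_{6}  ⟹  sig = (2; 1,1)
  • {1,7}:  v_{1} + v_{7} = v_{9} + v_{10}  ⟹  sig = (2; 1,1)
  • {6,7}:  v_{6} + v_{7} = v_{5} + v_{8}  ⟹  sig = (2; 1,1)
  • {0,1}:  v_{0} + v_{1} = v_{4} + v_{9} + v_{10}  ⟹  sig = (2; 1,1,1)
  • {1,11}:  v_{1} + v_{11} = v_{4} + v_{6} + v_{9}  ⟹  sig = (2; 1,1,1)
  • {3,7}:  v_{3} + v_{7} = v_{1} + v_{5} + v_{10}  ⟹  sig = (2; 1,1,1)
  • {3,8}:  v_{3} + v_{8} = v_{1} + v_{6} + v_{10}  ⟹  sig = (2; 1,1,1)
  • {0,3}:  v_{0} + v_{3} = v_{1} + v_{4} + v_{5} + v_{10}  ⟹  sig = (2; 1,1,1,1)
  • {3,11}:  v_{3} + v_{11} = v_{1} + v_{4} + v_{5} + v_{6}  ⟹  sig = (2; 1,1,1,1)
  • {2,3}:  v_{2} + v_{3} = 2·v_{4} + v_{5} + 2·v_{6} + v_{10}  ⟹  sig = (2; 1,1,2,2)
  • {3,9}:  v_{3} + v_{9} = 2·v_{1} + v_{5}  ⟹  sig = (2; 1,2)
  • {4,5,8}:  v_{4} + v_{5} + v_{8} = 0  ⟹  sig = (3; —)
  • {0,5,8}:  v_{0} + v_{5} + v_{8} = v_{7}  ⟹  sig = (3; 1)
  • {1,5,8}:  v_{1} + v_{5} + v_{8} = v_{6} + v_{9} + v_{10}  ⟹  sig = (3; 1,1,1)
  • {4,6,9,10}:  v_{4} + v_{6} + v_{9} + v_{10} = v_{1}  ⟹  sig = (4; 1)
  • {1,4,5,6,10}:  v_{1} + v_{4} + v_{5} + v_{6} + v_{10} = v_{3}  ⟹  sig = (5; 1)

Sorted signature multiset PRS(X):
[(2; —), (2; —), (2; 1), (2; 1), (2; 1,1), (2; 1,1), (2; 1,1), (2; 1,1,1), (2; 1,1,1), (2; 1,1,1), (2; 1,1,1), (2; 1,1,1,1), (2; 1,1,1,1), (2; 1,1,2,2), (2; 1,2), (3; —), (3; 1), (3; 1,1,1), (4; 1), (5; 1)]


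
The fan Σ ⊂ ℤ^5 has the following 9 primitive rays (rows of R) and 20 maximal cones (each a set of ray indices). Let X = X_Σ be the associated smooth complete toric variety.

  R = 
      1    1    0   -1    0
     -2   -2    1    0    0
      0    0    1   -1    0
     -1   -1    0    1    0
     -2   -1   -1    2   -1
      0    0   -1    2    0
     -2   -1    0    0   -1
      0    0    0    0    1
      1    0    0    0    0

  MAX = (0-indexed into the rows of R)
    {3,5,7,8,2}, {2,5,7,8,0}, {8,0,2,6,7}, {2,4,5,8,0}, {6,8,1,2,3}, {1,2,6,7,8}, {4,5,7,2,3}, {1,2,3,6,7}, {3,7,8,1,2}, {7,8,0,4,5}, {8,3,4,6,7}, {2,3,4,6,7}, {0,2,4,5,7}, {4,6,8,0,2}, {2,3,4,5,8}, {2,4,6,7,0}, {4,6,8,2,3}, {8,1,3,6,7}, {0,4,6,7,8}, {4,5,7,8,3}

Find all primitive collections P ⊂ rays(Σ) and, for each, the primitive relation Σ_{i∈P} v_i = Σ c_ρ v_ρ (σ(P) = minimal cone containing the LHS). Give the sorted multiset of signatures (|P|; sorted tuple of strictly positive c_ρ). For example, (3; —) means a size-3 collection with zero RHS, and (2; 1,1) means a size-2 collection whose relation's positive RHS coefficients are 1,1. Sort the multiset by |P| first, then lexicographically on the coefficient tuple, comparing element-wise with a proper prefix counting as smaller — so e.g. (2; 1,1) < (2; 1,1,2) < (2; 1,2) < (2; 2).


Σ has 7 primitive collections:

  P={0,3}:  v_{0} + v_{3} = 0 ; sig = (2; —)
  P={5,6}:  v_{5} + v_{6} = v_{4} ; sig = (2; 1)
  P={0,1}:  v_{0} + v_{1} = v_{2} + v_{6} + v_{7} + v_{8} ; sig = (2; 1,1,1,1)
  P={1,4}:  v_{1} + v_{4} = 2·v_{3} + v_{6} ; sig = (2; 1,2)
  P={1,5}:  v_{1} + v_{5} = 2·v_{3} ; sig = (2; 2)
  P={2,4,7,8}:  v_{2} + v_{4} + v_{7} + v_{8} = v_{3} ; sig = (4; 1)
  P={2,3,6,7,8}:  v_{2} + v_{3} + v_{6} + v_{7} + v_{8} = v_{1} ; sig = (5; 1)

Signatures (|P|; sorted positive RHS coefficients), sorted:
    |P|=2: 5 collections, coeffs (), (1), (1,1,1,1), (1,2), (2)
    |P|=4: 1 collection, coeffs (1)
    |P|=5: 1 collection, coeffs (1)


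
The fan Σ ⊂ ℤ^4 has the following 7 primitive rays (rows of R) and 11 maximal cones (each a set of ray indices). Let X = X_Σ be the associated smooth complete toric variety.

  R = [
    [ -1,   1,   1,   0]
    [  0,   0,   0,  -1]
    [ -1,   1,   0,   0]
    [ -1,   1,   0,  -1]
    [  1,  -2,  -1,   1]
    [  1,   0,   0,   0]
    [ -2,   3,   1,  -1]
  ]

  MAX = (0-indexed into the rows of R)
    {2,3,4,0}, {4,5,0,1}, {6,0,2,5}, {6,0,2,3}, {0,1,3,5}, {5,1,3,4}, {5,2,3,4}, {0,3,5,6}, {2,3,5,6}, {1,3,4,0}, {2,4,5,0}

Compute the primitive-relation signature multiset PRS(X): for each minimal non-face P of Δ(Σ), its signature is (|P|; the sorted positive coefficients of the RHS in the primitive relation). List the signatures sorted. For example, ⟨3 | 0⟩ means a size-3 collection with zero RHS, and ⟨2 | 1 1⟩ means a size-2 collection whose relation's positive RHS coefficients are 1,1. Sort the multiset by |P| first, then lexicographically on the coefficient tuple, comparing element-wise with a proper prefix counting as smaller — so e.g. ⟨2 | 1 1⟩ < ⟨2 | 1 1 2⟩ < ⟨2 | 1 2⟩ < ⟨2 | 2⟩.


|primitive collections| = 5. Relations:

  {1,2}:  v_{1} + v_{2} = v_{3} ; sig = ⟨2 | 1⟩
  {4,6}:  v_{4} + v_{6} = v_{2} ; sig = ⟨2 | 1⟩
  {1,6}:  v_{1} + v_{6} = v_{0} + 2·v_{3} + v_{5} ; sig = ⟨2 | 1 1 2⟩
  {0,3,4,5}:  v_{0} + v_{3} + v_{4} + v_{5} = 0 ; sig = ⟨4 | 0⟩
  {0,2,3,5}:  v_{0} + v_{2} + v_{3} + v_{5} = v_{6} ; sig = ⟨4 | 1⟩

Signatures (|P|; sorted positive RHS coefficients), sorted:
    |P|=2: 3 collections, coeffs (1), (1), (1,1,2)
    |P|=4: 2 collections, coeffs (), (1)


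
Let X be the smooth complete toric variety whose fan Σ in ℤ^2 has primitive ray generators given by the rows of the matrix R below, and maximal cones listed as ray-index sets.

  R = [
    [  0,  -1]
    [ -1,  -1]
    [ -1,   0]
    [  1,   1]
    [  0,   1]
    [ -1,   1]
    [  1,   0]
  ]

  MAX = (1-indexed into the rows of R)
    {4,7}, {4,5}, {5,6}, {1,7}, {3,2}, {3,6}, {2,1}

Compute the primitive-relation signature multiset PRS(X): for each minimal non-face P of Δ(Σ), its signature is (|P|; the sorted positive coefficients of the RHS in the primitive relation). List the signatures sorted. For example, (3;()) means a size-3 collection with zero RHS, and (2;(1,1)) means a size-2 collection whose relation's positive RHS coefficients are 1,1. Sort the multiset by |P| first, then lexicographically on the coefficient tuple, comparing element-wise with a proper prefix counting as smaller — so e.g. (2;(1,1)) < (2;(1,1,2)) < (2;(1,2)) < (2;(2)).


Δ(Σ) — 7 vertices, 14 min non-faces:

  P={1,5}:  v_{1} + v_{5} = 0 ; sig = (2;())
  P={2,4}:  v_{2} + v_{4} = 0 ; sig = (2;())
  P={3,7}:  v_{3} + v_{7} = 0 ; sig = (2;())
  P={1,3}:  v_{1} + v_{3} = v_{2} ; sig = (2;(1))
  P={1,4}:  v_{1} + v_{4} = v_{7} ; sig = (2;(1))
  P={1,6}:  v_{1} + v_{6} = v_{3} ; sig = (2;(1))
  P={2,5}:  v_{2} + v_{5} = v_{3} ; sig = (2;(1))
  P={2,7}:  v_{2} + v_{7} = v_{1} ; sig = (2;(1))
  P={3,4}:  v_{3} + v_{4} = v_{5} ; sig = (2;(1))
  P={3,5}:  v_{3} + v_{5} = v_{6} ; sig = (2;(1))
  P={5,7}:  v_{5} + v_{7} = v_{4} ; sig = (2;(1))
  P={6,7}:  v_{6} + v_{7} = v_{5} ; sig = (2;(1))
  P={2,6}:  v_{2} + v_{6} = 2·v_{3} ; sig = (2;(2))
  P={4,6}:  v_{4} + v_{6} = 2·v_{5} ; sig = (2;(2))

Signatures (|P|; sorted positive RHS coefficients), sorted:
{ (2;()) ×3,  (2;(1)) ×9,  (2;(2)) ×2 }


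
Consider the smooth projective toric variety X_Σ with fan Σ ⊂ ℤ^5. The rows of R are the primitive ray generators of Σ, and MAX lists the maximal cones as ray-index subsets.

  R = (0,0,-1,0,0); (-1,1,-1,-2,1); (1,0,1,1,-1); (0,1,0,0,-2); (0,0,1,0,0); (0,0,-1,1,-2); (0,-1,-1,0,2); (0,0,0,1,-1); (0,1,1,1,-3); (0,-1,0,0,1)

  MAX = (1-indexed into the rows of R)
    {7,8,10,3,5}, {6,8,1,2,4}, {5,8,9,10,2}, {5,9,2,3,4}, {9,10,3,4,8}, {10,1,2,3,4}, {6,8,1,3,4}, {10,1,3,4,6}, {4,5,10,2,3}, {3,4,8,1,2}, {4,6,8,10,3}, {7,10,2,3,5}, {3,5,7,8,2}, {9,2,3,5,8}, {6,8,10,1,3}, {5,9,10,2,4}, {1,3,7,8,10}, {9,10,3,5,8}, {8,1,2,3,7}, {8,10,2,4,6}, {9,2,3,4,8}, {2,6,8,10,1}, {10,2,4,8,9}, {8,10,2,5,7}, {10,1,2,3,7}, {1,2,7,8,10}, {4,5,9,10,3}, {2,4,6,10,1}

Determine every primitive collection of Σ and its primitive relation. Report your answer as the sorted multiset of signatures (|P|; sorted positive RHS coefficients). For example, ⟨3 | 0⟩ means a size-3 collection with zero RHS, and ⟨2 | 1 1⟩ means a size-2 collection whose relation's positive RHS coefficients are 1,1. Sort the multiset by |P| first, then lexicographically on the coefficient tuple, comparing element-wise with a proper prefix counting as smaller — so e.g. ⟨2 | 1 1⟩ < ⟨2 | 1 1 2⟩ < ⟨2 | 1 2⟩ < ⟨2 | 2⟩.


|primitive collections| = 12. Relations:

  P = {1,5}:  v_{1} + v_{5} = 0  so sig = ⟨2 | 0⟩
  P = {4,7}:  v_{4} + v_{7} = v_{1}  so sig = ⟨2 | 1⟩
  P = {7,9}:  v_{7} + v_{9} = v_{8}  so sig = ⟨2 | 1⟩
  P = {1,9}:  v_{1} + v_{9} = v_{4} + v_{8}  so sig = ⟨2 | 1 1⟩
  P = {5,6}:  v_{5} + v_{6} = v_{4} + v_{8} + v_{10}  so sig = ⟨2 | 1 1 1⟩
  P = {6,7}:  v_{6} + v_{7} = 2·v_{1} + v_{8} + v_{10}  so sig = ⟨2 | 1 1 2⟩
  P = {6,9}:  v_{6} + v_{9} = 2·v_{4} + 2·v_{8} + v_{10}  so sig = ⟨2 | 1 2 2⟩
  P = {4,5,8}:  v_{4} + v_{5} + v_{8} = v_{9}  so sig = ⟨3 | 1⟩
  P = {2,3,6}:  v_{2} + v_{3} + v_{6} = v_{1} + v_{4}  so sig = ⟨3 | 1 1⟩
  P = {2,3,8,10}:  v_{2} + v_{3} + v_{8} + v_{10} = 0  so sig = ⟨4 | 0⟩
  P = {1,4,8,10}:  v_{1} + v_{4} + v_{8} + v_{10} = v_{6}  so sig = ⟨4 | 1⟩
  P = {2,3,9,10}:  v_{2} + v_{3} + v_{9} + v_{10} = v_{4} + v_{5}  so sig = ⟨4 | 1 1⟩

Sorted signature multiset PRS(X):
    |P|=2: 7 collections, coeffs (), (1), (1), (1,1), (1,1,1), (1,1,2), (1,2,2)
    |P|=3: 2 collections, coeffs (1), (1,1)
    |P|=4: 3 collections, coeffs (), (1), (1,1)


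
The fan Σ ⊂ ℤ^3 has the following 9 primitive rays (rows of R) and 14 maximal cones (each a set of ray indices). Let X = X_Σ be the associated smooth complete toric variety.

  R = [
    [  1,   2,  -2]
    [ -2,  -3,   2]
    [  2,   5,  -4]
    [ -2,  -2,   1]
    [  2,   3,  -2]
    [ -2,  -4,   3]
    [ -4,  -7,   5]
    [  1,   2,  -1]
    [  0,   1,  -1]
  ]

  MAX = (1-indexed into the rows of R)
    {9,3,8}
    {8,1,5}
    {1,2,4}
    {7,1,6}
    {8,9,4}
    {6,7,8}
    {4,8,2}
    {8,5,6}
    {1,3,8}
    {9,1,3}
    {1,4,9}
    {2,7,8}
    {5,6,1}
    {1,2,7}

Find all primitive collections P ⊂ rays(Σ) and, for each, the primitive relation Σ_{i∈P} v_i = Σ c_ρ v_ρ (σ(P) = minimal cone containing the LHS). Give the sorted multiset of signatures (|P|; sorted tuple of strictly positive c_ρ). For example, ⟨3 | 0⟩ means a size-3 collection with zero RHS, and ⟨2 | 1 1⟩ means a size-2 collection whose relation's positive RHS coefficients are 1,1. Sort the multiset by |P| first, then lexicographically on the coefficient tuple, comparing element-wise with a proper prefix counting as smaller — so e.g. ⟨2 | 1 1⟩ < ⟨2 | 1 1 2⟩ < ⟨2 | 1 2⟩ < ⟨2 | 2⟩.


20 collections generate NE(X_Σ); each relation:

  {2,5}:  v_{2} + v_{5} = 0  ⇒ sig = ⟨2 | 0⟩
  {2,6}:  v_{2} + v_{6} = v_{7}  ⇒ sig = ⟨2 | 1⟩
  {2,9}:  v_{2} + v_{9} = v_{4}  ⇒ sig = ⟨2 | 1⟩
  {3,6}:  v_{3} + v_{6} = v_{9}  ⇒ sig = ⟨2 | 1⟩
  {3,7}:  v_{3} + v_{7} = v_{4}  ⇒ sig = ⟨2 | 1⟩
  {4,5}:  v_{4} + v_{5} = v_{9}  ⇒ sig = ⟨2 | 1⟩
  {5,7}:  v_{5} + v_{7} = v_{6}  ⇒ sig = ⟨2 | 1⟩
  {6,9}:  v_{6} + v_{9} = v_{2}  ⇒ sig = ⟨2 | 1⟩
  {5,9}:  v_{5} + v_{9} = v_{1} + v_{8}  ⇒ sig = ⟨2 | 1 1⟩
  {2,3}:  v_{2} + v_{3} = 2·v_{9}  ⇒ sig = ⟨2 | 2⟩
  {4,6}:  v_{4} + v_{6} = 2·v_{2}  ⇒ sig = ⟨2 | 2⟩
  {7,9}:  v_{7} + v_{9} = 2·v_{2}  ⇒ sig = ⟨2 | 2⟩
  {3,5}:  v_{3} + v_{5} = 2·v_{1} + 2·v_{8}  ⇒ sig = ⟨2 | 2 2⟩
  {3,4}:  v_{3} + v_{4} = 3·v_{9}  ⇒ sig = ⟨2 | 3⟩
  {4,7}:  v_{4} + v_{7} = 3·v_{2}  ⇒ sig = ⟨2 | 3⟩
  {1,6,8}:  v_{1} + v_{6} + v_{8} = 0  ⇒ sig = ⟨3 | 0⟩
  {1,2,8}:  v_{1} + v_{2} + v_{8} = v_{9}  ⇒ sig = ⟨3 | 1⟩
  {1,7,8}:  v_{1} + v_{7} + v_{8} = v_{2}  ⇒ sig = ⟨3 | 1⟩
  {1,8,9}:  v_{1} + v_{8} + v_{9} = v_{3}  ⇒ sig = ⟨3 | 1⟩
  {1,4,8}:  v_{1} + v_{4} + v_{8} = 2·v_{9}  ⇒ sig = ⟨3 | 2⟩

Sorted signature multiset PRS(X):
    ⟨2 | 0⟩
    ⟨2 | 1⟩
    ⟨2 | 1⟩
    ⟨2 | 1⟩
    ⟨2 | 1⟩
    ⟨2 | 1⟩
    ⟨2 | 1⟩
    ⟨2 | 1⟩
    ⟨2 | 1 1⟩
    ⟨2 | 2⟩
    ⟨2 | 2⟩
    ⟨2 | 2⟩
    ⟨2 | 2 2⟩
    ⟨2 | 3⟩
    ⟨2 | 3⟩
    ⟨3 | 0⟩
    ⟨3 | 1⟩
    ⟨3 | 1⟩
    ⟨3 | 1⟩
    ⟨3 | 2⟩


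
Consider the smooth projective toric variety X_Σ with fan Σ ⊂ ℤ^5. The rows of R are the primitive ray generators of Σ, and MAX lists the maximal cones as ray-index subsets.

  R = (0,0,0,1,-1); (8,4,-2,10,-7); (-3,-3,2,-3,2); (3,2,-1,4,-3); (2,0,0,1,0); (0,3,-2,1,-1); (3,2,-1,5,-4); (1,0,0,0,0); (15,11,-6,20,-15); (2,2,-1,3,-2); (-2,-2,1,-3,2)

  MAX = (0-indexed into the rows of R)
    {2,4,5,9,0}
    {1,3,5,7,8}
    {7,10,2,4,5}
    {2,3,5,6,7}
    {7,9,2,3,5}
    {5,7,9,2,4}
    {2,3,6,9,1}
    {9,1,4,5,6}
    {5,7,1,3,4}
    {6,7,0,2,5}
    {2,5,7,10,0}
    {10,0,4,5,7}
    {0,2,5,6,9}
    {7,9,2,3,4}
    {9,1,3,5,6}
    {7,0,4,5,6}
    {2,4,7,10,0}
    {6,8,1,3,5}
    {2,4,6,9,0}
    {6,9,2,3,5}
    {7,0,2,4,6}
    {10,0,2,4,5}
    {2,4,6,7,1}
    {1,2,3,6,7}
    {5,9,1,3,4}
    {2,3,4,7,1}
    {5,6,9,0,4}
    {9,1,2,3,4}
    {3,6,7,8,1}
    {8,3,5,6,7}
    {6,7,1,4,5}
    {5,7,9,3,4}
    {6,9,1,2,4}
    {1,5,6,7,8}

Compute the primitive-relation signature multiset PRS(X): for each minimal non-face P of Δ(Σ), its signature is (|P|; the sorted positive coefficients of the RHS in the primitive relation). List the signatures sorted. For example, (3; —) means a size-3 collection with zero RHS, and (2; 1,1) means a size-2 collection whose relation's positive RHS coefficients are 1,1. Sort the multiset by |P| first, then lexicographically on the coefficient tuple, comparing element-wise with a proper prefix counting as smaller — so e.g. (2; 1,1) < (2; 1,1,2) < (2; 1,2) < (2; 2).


Primitive collections (20):

  P = {9,10}:  v_{9} + v_{10} = 0 ; sig = (2; —)
  P = {0,3}:  v_{0} + v_{3} = v_{6} ; sig = (2; 1)
  P = {3,10}:  v_{3} + v_{10} = v_{0} + v_{7} ; sig = (2; 1,1)
  P = {1,10}:  v_{1} + v_{10} = v_{0} + v_{4} + v_{6} + v_{7} ; sig = (2; 1,1,1,1)
  P = {0,8}:  v_{0} + v_{8} = v_{1} + v_{5} + 2·v_{6} + v_{7} ; sig = (2; 1,1,1,2)
  P = {4,8}:  v_{4} + v_{8} = 2·v_{1} + v_{5} + v_{7} ; sig = (2; 1,1,2)
  P = {8,10}:  v_{8} + v_{10} = v_{4} + v_{5} + 3·v_{6} + 2·v_{7} ; sig = (2; 1,1,2,3)
  P = {8,9}:  v_{8} + v_{9} = v_{1} + 3·v_{3} + v_{5} ; sig = (2; 1,1,3)
  P = {0,1}:  v_{0} + v_{1} = v_{4} + 2·v_{6} ; sig = (2; 1,2)
  P = {6,10}:  v_{6} + v_{10} = 2·v_{0} + v_{7} ; sig = (2; 1,2)
  P = {2,8}:  v_{2} + v_{8} = 3·v_{3} + v_{6} ; sig = (2; 1,3)
  P = {0,7,9}:  v_{0} + v_{7} + v_{9} = v_{3} ; sig = (3; 1)
  P = {3,4,6}:  v_{3} + v_{4} + v_{6} = v_{1} ; sig = (3; 1)
  P = {1,2,5}:  v_{1} + v_{2} + v_{5} = v_{6} + v_{9} ; sig = (3; 1,1)
  P = {1,7,9}:  v_{1} + v_{7} + v_{9} = 3·v_{3} + v_{4} ; sig = (3; 1,3)
  P = {6,7,9}:  v_{6} + v_{7} + v_{9} = 2·v_{3} ; sig = (3; 2)
  P = {2,3,4,5}:  v_{2} + v_{3} + v_{4} + v_{5} = v_{9} ; sig = (4; 1)
  P = {2,4,5,6}:  v_{2} + v_{4} + v_{5} + v_{6} = v_{0} + v_{9} ; sig = (4; 1,1)
  P = {0,2,4,5,7}:  v_{0} + v_{2} + v_{4} + v_{5} + v_{7} = 0 ; sig = (5; —)
  P = {1,3,5,6,7}:  v_{1} + v_{3} + v_{5} + v_{6} + v_{7} = v_{8} ; sig = (5; 1)

Signatures (|P|; sorted positive RHS coefficients), sorted:
    (2; —)
    (2; 1)
    (2; 1,1)
    (2; 1,1,1,1)
    (2; 1,1,1,2)
    (2; 1,1,2)
    (2; 1,1,2,3)
    (2; 1,1,3)
    (2; 1,2)
    (2; 1,2)
    (2; 1,3)
    (3; 1)
    (3; 1)
    (3; 1,1)
    (3; 1,3)
    (3; 2)
    (4; 1)
    (4; 1,1)
    (5; —)
    (5; 1)


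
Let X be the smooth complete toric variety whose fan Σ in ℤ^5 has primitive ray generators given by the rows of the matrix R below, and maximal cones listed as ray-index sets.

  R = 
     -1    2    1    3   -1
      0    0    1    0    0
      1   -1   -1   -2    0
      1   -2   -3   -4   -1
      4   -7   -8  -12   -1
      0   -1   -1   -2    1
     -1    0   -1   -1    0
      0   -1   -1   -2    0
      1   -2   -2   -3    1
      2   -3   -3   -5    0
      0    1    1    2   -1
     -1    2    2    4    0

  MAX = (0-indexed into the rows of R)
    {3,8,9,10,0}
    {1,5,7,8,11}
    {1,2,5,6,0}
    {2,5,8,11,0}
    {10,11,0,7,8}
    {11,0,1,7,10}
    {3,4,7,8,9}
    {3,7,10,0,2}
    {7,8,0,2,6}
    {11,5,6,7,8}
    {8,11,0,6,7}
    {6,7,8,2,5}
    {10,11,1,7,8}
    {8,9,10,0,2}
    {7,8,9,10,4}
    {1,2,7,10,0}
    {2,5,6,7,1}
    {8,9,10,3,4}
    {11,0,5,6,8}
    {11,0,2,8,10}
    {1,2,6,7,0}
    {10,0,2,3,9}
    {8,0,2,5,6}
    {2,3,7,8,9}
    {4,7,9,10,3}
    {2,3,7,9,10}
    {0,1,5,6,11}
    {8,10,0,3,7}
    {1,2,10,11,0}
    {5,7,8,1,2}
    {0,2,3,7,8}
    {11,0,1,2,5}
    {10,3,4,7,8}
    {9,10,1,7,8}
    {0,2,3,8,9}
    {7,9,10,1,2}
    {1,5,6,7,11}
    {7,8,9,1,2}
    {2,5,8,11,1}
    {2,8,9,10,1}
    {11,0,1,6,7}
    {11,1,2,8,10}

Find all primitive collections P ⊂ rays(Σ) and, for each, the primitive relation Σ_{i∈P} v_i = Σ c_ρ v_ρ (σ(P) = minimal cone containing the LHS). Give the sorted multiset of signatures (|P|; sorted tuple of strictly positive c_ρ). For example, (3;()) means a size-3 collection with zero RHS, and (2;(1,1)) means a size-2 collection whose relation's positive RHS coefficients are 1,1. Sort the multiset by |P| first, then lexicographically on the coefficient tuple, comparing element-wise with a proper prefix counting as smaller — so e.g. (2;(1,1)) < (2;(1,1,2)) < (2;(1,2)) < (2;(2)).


The 25 primitive collections of Σ (r=12, n=5):

  • {5,10}:  v_{5} + v_{10} = 0  →  sig = (2;())
  • {6,10}:  v_{6} + v_{10} = v_{0} + v_{7}  →  sig = (2;(1,1))
  • {9,11}:  v_{9} + v_{11} = v_{8} + v_{10}  →  sig = (2;(1,1))
  • {5,9}:  v_{5} + v_{9} = v_{2} + v_{7} + v_{8}  →  sig = (2;(1,1,1))
  • {3,11}:  v_{3} + v_{11} = v_{0} + v_{7} + v_{8} + v_{10}  →  sig = (2;(1,1,1,1))
  • {4,5}:  v_{4} + v_{5} = v_{3} + v_{7} + v_{8} + v_{9}  →  sig = (2;(1,1,1,1))
  • {3,5}:  v_{3} + v_{5} = v_{0} + v_{2} + 2·v_{7} + v_{8}  →  sig = (2;(1,1,1,2))
  • {6,9}:  v_{6} + v_{9} = v_{0} + v_{2} + 2·v_{7} + v_{8}  →  sig = (2;(1,1,1,2))
  • {0,4}:  v_{0} + v_{4} = 2·v_{3} + v_{8} + v_{10}  →  sig = (2;(1,1,2))
  • {1,3}:  v_{1} + v_{3} = v_{2} + 2·v_{7} + v_{10}  →  sig = (2;(1,1,2))
  • {4,6}:  v_{4} + v_{6} = 2·v_{3} + v_{7} + v_{8}  →  sig = (2;(1,1,2))
  • {4,11}:  v_{4} + v_{11} = v_{3} + v_{7} + 2·v_{8} + 2·v_{10}  →  sig = (2;(1,1,2,2))
  • {3,6}:  v_{3} + v_{6} = 2·v_{0} + v_{2} + 3·v_{7} + v_{8}  →  sig = (2;(1,1,2,3))
  • {2,4}:  v_{2} + v_{4} = v_{3} + 2·v_{9}  →  sig = (2;(1,2))
  • {1,4}:  v_{1} + v_{4} = 2·v_{7} + 2·v_{9} + v_{10}  →  sig = (2;(1,2,2))
  • {0,1,8}:  v_{0} + v_{1} + v_{8} = 0  →  sig = (3;())
  • {2,7,11}:  v_{2} + v_{7} + v_{11} = 0  →  sig = (3;())
  • {0,5,7}:  v_{0} + v_{5} + v_{7} = v_{6}  →  sig = (3;(1))
  • {0,7,9}:  v_{0} + v_{7} + v_{9} = v_{3}  →  sig = (3;(1))
  • {1,6,8}:  v_{1} + v_{6} + v_{8} = v_{5} + v_{7}  →  sig = (3;(1,1))
  • {2,6,11}:  v_{2} + v_{6} + v_{11} = v_{0} + v_{5}  →  sig = (3;(1,1))
  • {0,1,9}:  v_{0} + v_{1} + v_{9} = v_{2} + v_{7} + v_{10}  →  sig = (3;(1,1,1))
  • {2,7,8,10}:  v_{2} + v_{7} + v_{8} + v_{10} = v_{9}  →  sig = (4;(1))
  • {2,3,8,10}:  v_{2} + v_{3} + v_{8} + v_{10} = v_{0} + 2·v_{9}  →  sig = (4;(1,2))
  • {3,7,8,9,10}:  v_{3} + v_{7} + v_{8} + v_{9} + v_{10} = v_{4}  →  sig = (5;(1))

Hence PRS(X_Σ) =
    (2;())
    (2;(1,1))
    (2;(1,1))
    (2;(1,1,1))
    (2;(1,1,1,1))
    (2;(1,1,1,1))
    (2;(1,1,1,2))
    (2;(1,1,1,2))
    (2;(1,1,2))
    (2;(1,1,2))
    (2;(1,1,2))
    (2;(1,1,2,2))
    (2;(1,1,2,3))
    (2;(1,2))
    (2;(1,2,2))
    (3;())
    (3;())
    (3;(1))
    (3;(1))
    (3;(1,1))
    (3;(1,1))
    (3;(1,1,1))
    (4;(1))
    (4;(1,2))
    (5;(1))


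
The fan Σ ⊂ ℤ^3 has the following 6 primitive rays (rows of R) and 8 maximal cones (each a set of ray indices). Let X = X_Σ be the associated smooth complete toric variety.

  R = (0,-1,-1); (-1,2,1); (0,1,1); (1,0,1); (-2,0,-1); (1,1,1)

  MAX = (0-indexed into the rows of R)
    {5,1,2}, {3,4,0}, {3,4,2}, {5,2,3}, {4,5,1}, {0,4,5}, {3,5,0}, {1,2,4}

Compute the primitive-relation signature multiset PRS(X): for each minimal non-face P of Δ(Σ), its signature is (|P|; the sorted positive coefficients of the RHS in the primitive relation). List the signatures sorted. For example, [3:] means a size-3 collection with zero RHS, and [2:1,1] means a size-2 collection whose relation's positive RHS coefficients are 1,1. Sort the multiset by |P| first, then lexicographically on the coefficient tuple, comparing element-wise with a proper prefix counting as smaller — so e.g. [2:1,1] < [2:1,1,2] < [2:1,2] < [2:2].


|primitive collections| = 5. Relations:

  P={0,2}:  v_{0} + v_{2} = 0  ⟹  sig = [2:]
  P={0,1}:  v_{0} + v_{1} = v_{4} + v_{5}  ⟹  sig = [2:1,1]
  P={1,3}:  v_{1} + v_{3} = 2·v_{2}  ⟹  sig = [2:2]
  P={2,4,5}:  v_{2} + v_{4} + v_{5} = v_{1}  ⟹  sig = [3:1]
  P={3,4,5}:  v_{3} + v_{4} + v_{5} = v_{2}  ⟹  sig = [3:1]

Hence PRS(X_Σ) =
    [2:]
    [2:1,1]
    [2:2]
    [3:1]
    [3:1]


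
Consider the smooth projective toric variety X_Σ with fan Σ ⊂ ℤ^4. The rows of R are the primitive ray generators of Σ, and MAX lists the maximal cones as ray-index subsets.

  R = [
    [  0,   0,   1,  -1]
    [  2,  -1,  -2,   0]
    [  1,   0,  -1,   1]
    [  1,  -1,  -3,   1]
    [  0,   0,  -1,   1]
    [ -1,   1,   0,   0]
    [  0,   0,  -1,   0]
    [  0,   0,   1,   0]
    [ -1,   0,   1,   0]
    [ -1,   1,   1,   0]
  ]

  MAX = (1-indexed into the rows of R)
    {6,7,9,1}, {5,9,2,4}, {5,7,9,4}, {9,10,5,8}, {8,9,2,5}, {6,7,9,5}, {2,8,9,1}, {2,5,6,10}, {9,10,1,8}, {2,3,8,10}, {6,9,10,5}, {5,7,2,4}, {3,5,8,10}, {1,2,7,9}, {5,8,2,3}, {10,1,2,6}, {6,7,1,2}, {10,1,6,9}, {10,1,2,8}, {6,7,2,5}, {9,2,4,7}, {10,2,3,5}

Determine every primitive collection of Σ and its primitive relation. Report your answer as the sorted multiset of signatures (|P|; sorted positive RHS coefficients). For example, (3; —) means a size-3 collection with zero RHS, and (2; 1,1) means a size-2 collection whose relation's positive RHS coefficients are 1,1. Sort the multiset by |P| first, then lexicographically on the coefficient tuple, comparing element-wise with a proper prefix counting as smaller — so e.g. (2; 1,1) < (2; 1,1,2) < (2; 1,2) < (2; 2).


17 minimal non-faces of Δ(Σ) (on 10 rays):

  • {1,5}:  v_{1} + v_{5} = 0  ⇒ sig = (2; —)
  • {7,8}:  v_{7} + v_{8} = 0  ⇒ sig = (2; —)
  • {6,8}:  v_{6} + v_{8} = v_{10}  ⇒ sig = (2; 1)
  • {7,10}:  v_{7} + v_{10} = v_{6}  ⇒ sig = (2; 1)
  • {3,9}:  v_{3} + v_{9} = v_{5} + v_{8}  ⇒ sig = (2; 1,1)
  • {4,10}:  v_{4} + v_{10} = v_{5} + v_{7}  ⇒ sig = (2; 1,1)
  • {1,3}:  v_{1} + v_{3} = v_{2} + v_{8} + v_{10}  ⇒ sig = (2; 1,1,1)
  • {1,4}:  v_{1} + v_{4} = v_{2} + v_{7} + v_{9}  ⇒ sig = (2; 1,1,1)
  • {3,7}:  v_{3} + v_{7} = v_{2} + v_{5} + v_{10}  ⇒ sig = (2; 1,1,1)
  • {4,8}:  v_{4} + v_{8} = v_{2} + v_{5} + v_{9}  ⇒ sig = (2; 1,1,1)
  • {3,6}:  v_{3} + v_{6} = v_{2} + v_{5} + 2·v_{10}  ⇒ sig = (2; 1,1,2)
  • {3,4}:  v_{3} + v_{4} = v_{2} + 2·v_{5}  ⇒ sig = (2; 1,2)
  • {4,6}:  v_{4} + v_{6} = v_{5} + 2·v_{7}  ⇒ sig = (2; 1,2)
  • {2,9,10}:  v_{2} + v_{9} + v_{10} = 0  ⇒ sig = (3; —)
  • {2,6,9}:  v_{2} + v_{6} + v_{9} = v_{7}  ⇒ sig = (3; 1)
  • {2,5,7,9}:  v_{2} + v_{5} + v_{7} + v_{9} = v_{4}  ⇒ sig = (4; 1)
  • {2,5,8,10}:  v_{2} + v_{5} + v_{8} + v_{10} = v_{3}  ⇒ sig = (4; 1)

Sorted signature multiset PRS(X):
{ (2; —) ×2,  (2; 1) ×2,  (2; 1,1) ×2,  (2; 1,1,1) ×4,  (2; 1,1,2),  (2; 1,2) ×2,  (3; —),  (3; 1),  (4; 1) ×2 }


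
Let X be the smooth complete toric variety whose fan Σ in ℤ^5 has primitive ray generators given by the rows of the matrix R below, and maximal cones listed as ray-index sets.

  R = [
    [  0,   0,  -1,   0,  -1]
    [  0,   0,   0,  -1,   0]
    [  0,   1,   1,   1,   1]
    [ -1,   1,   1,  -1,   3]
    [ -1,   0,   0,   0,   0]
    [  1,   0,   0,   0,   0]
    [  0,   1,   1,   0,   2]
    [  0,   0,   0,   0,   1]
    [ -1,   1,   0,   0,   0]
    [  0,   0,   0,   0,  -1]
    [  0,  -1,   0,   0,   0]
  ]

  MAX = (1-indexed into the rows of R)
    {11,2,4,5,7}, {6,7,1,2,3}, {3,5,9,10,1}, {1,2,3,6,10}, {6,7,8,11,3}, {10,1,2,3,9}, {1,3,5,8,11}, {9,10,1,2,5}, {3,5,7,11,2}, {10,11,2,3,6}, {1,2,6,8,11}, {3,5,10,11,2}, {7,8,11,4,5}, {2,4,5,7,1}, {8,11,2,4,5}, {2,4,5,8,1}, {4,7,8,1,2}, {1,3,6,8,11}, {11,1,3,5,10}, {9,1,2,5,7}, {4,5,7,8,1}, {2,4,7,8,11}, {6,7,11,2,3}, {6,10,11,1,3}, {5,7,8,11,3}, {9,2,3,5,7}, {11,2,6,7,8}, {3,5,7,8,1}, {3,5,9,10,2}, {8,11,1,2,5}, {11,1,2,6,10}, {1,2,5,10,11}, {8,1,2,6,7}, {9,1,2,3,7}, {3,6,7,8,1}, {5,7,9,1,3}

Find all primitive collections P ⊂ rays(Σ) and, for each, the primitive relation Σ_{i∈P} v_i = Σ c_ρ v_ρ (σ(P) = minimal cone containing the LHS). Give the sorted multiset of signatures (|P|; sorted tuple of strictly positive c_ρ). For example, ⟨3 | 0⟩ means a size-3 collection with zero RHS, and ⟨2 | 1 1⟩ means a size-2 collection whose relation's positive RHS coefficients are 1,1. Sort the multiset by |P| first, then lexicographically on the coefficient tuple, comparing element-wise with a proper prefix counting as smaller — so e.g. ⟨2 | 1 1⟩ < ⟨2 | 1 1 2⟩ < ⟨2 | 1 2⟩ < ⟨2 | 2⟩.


16 minimal non-faces of Δ(Σ) (on 11 rays):

  • {5,6}:  v_{5} + v_{6} = 0  ⟹  sig = ⟨2 | 0⟩
  • {8,10}:  v_{8} + v_{10} = 0  ⟹  sig = ⟨2 | 0⟩
  • {9,11}:  v_{9} + v_{11} = v_{5}  ⟹  sig = ⟨2 | 1⟩
  • {7,10}:  v_{7} + v_{10} = v_{2} + v_{3}  ⟹  sig = ⟨2 | 1 1⟩
  • {4,6}:  v_{4} + v_{6} = v_{2} + v_{7} + v_{8}  ⟹  sig = ⟨2 | 1 1 1⟩
  • {4,10}:  v_{4} + v_{10} = v_{2} + v_{5} + v_{7}  ⟹  sig = ⟨2 | 1 1 1⟩
  • {6,9}:  v_{6} + v_{9} = v_{1} + v_{2} + v_{3}  ⟹  sig = ⟨2 | 1 1 1⟩
  • {8,9}:  v_{8} + v_{9} = v_{1} + v_{5} + v_{7}  ⟹  sig = ⟨2 | 1 1 1⟩
  • {4,9}:  v_{4} + v_{9} = v_{1} + v_{2} + 2·v_{5} + 2·v_{7}  ⟹  sig = ⟨2 | 1 1 2 2⟩
  • {3,4}:  v_{3} + v_{4} = v_{5} + 2·v_{7}  ⟹  sig = ⟨2 | 1 2⟩
  • {1,7,11}:  v_{1} + v_{7} + v_{11} = v_{8}  ⟹  sig = ⟨3 | 1⟩
  • {2,3,8}:  v_{2} + v_{3} + v_{8} = v_{7}  ⟹  sig = ⟨3 | 1⟩
  • {1,4,11}:  v_{1} + v_{4} + v_{11} = v_{2} + v_{5} + 2·v_{8}  ⟹  sig = ⟨3 | 1 1 2⟩
  • {1,2,3,11}:  v_{1} + v_{2} + v_{3} + v_{11} = 0  ⟹  sig = ⟨4 | 0⟩
  • {1,2,3,5}:  v_{1} + v_{2} + v_{3} + v_{5} = v_{9}  ⟹  sig = ⟨4 | 1⟩
  • {2,5,7,8}:  v_{2} + v_{5} + v_{7} + v_{8} = v_{4}  ⟹  sig = ⟨4 | 1⟩

Hence PRS(X_Σ) =
[⟨2 | 0⟩, ⟨2 | 0⟩, ⟨2 | 1⟩, ⟨2 | 1 1⟩, ⟨2 | 1 1 1⟩, ⟨2 | 1 1 1⟩, ⟨2 | 1 1 1⟩, ⟨2 | 1 1 1⟩, ⟨2 | 1 1 2 2⟩, ⟨2 | 1 2⟩, ⟨3 | 1⟩, ⟨3 | 1⟩, ⟨3 | 1 1 2⟩, ⟨4 | 0⟩, ⟨4 | 1⟩, ⟨4 | 1⟩]


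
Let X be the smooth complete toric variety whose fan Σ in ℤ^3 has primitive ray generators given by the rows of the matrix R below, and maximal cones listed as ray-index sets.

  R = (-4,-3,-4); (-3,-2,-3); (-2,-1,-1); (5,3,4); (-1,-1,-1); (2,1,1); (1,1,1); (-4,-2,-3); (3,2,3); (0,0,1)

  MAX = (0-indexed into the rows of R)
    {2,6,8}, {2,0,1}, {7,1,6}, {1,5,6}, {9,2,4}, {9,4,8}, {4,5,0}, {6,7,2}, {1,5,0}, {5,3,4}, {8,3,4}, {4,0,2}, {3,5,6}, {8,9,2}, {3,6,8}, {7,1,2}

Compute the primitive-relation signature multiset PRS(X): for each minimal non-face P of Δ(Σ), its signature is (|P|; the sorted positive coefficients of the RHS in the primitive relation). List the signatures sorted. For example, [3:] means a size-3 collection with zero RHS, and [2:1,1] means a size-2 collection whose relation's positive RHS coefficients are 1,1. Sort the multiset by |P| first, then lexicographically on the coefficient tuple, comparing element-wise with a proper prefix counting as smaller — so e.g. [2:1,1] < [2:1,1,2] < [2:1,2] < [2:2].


Δ(Σ) — 10 vertices, 23 min non-faces:

  {1,8}:  v_{1} + v_{8} = 0  →  sig = [2:]
  {2,5}:  v_{2} + v_{5} = 0  →  sig = [2:]
  {4,6}:  v_{4} + v_{6} = 0  →  sig = [2:]
  {0,6}:  v_{0} + v_{6} = v_{1}  →  sig = [2:1]
  {0,8}:  v_{0} + v_{8} = v_{4}  →  sig = [2:1]
  {1,3}:  v_{1} + v_{3} = v_{5}  →  sig = [2:1]
  {1,4}:  v_{1} + v_{4} = v_{0}  →  sig = [2:1]
  {2,3}:  v_{2} + v_{3} = v_{8}  →  sig = [2:1]
  {3,7}:  v_{3} + v_{7} = v_{6}  →  sig = [2:1]
  {5,8}:  v_{5} + v_{8} = v_{3}  →  sig = [2:1]
  {0,3}:  v_{0} + v_{3} = v_{4} + v_{5}  →  sig = [2:1,1]
  {1,9}:  v_{1} + v_{9} = v_{2} + v_{4}  →  sig = [2:1,1]
  {4,7}:  v_{4} + v_{7} = v_{1} + v_{2}  →  sig = [2:1,1]
  {5,7}:  v_{5} + v_{7} = v_{1} + v_{6}  →  sig = [2:1,1]
  {5,9}:  v_{5} + v_{9} = v_{4} + v_{8}  →  sig = [2:1,1]
  {6,9}:  v_{6} + v_{9} = v_{2} + v_{8}  →  sig = [2:1,1]
  {7,8}:  v_{7} + v_{8} = v_{2} + v_{6}  →  sig = [2:1,1]
  {0,7}:  v_{0} + v_{7} = 2·v_{1} + v_{2}  →  sig = [2:1,2]
  {0,9}:  v_{0} + v_{9} = v_{2} + 2·v_{4}  →  sig = [2:1,2]
  {3,9}:  v_{3} + v_{9} = v_{4} + 2·v_{8}  →  sig = [2:1,2]
  {7,9}:  v_{7} + v_{9} = 2·v_{2}  →  sig = [2:2]
  {1,2,6}:  v_{1} + v_{2} + v_{6} = v_{7}  →  sig = [3:1]
  {2,4,8}:  v_{2} + v_{4} + v_{8} = v_{9}  →  sig = [3:1]

so the primitive-relation signature multiset is
    [2:]
    [2:]
    [2:]
    [2:1]
    [2:1]
    [2:1]
    [2:1]
    [2:1]
    [2:1]
    [2:1]
    [2:1,1]
    [2:1,1]
    [2:1,1]
    [2:1,1]
    [2:1,1]
    [2:1,1]
    [2:1,1]
    [2:1,2]
    [2:1,2]
    [2:1,2]
    [2:2]
    [3:1]
    [3:1]


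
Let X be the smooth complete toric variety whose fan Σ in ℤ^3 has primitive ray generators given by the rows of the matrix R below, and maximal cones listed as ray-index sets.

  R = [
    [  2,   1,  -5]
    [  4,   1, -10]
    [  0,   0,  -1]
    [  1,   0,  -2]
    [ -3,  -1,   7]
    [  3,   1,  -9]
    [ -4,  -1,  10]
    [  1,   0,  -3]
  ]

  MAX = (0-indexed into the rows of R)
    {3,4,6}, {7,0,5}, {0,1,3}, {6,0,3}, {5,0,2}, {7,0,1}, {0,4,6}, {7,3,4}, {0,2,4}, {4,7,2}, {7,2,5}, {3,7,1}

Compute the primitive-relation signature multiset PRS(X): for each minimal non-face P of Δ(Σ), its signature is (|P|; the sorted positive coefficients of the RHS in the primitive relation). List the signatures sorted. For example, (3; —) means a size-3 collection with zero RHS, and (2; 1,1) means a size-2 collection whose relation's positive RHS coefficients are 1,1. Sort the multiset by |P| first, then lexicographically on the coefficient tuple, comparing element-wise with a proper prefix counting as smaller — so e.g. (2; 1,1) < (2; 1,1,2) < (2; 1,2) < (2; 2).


Minimal non-faces — 14 found among 8 rays, 12 max cones:

  {1,6}:  v_{1} + v_{6} = 0  ⇒ sig = (2; —)
  {1,4}:  v_{1} + v_{4} = v_{7}  ⇒ sig = (2; 1)
  {2,3}:  v_{2} + v_{3} = v_{7}  ⇒ sig = (2; 1)
  {6,7}:  v_{6} + v_{7} = v_{4}  ⇒ sig = (2; 1)
  {5,6}:  v_{5} + v_{6} = v_{0} + v_{2} + v_{4}  ⇒ sig = (2; 1,1,1)
  {1,2}:  v_{1} + v_{2} = v_{0} + 2·v_{7}  ⇒ sig = (2; 1,2)
  {2,6}:  v_{2} + v_{6} = v_{0} + 2·v_{4}  ⇒ sig = (2; 1,2)
  {3,5}:  v_{3} + v_{5} = v_{0} + 2·v_{7}  ⇒ sig = (2; 1,2)
  {4,5}:  v_{4} + v_{5} = 2·v_{2}  ⇒ sig = (2; 2)
  {1,5}:  v_{1} + v_{5} = 2·v_{0} + 3·v_{7}  ⇒ sig = (2; 2,3)
  {0,3,4}:  v_{0} + v_{3} + v_{4} = 0  ⇒ sig = (3; —)
  {0,2,7}:  v_{0} + v_{2} + v_{7} = v_{5}  ⇒ sig = (3; 1)
  {0,3,7}:  v_{0} + v_{3} + v_{7} = v_{1}  ⇒ sig = (3; 1)
  {0,4,7}:  v_{0} + v_{4} + v_{7} = v_{2}  ⇒ sig = (3; 1)

so the primitive-relation signature multiset is
{ (2; —),  (2; 1) ×3,  (2; 1,1,1),  (2; 1,2) ×3,  (2; 2),  (2; 2,3),  (3; —),  (3; 1) ×3 }


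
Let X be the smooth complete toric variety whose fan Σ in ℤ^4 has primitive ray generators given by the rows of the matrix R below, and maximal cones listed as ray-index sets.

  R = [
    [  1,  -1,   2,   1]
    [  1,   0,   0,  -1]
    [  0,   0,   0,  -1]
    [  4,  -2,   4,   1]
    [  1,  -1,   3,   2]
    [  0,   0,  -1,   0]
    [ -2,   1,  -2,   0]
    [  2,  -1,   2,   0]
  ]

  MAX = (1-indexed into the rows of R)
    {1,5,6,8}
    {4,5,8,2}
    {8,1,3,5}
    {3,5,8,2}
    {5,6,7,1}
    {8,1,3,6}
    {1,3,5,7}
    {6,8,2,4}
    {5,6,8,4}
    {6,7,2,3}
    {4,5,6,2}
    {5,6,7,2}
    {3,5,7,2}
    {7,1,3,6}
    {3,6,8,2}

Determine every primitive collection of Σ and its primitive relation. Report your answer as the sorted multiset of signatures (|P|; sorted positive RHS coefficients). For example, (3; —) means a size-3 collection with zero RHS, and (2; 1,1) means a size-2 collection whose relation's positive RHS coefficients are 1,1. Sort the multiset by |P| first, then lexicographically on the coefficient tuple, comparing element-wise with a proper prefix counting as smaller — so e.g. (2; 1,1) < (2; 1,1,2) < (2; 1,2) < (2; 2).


Primitive collections (7):

  • {7,8}:  v_{7} + v_{8} = 0 ; sig = (2; —)
  • {1,2}:  v_{1} + v_{2} = v_{8} ; sig = (2; 1)
  • {4,7}:  v_{4} + v_{7} = v_{2} + v_{5} + v_{6} ; sig = (2; 1,1,1)
  • {1,4}:  v_{1} + v_{4} = v_{5} + v_{6} + 2·v_{8} ; sig = (2; 1,1,2)
  • {3,4}:  v_{3} + v_{4} = 2·v_{8} ; sig = (2; 2)
  • {3,5,6}:  v_{3} + v_{5} + v_{6} = v_{1} ; sig = (3; 1)
  • {2,5,6,8}:  v_{2} + v_{5} + v_{6} + v_{8} = v_{4} ; sig = (4; 1)

so the primitive-relation signature multiset is
{ (2; —),  (2; 1),  (2; 1,1,1),  (2; 1,1,2),  (2; 2),  (3; 1),  (4; 1) }


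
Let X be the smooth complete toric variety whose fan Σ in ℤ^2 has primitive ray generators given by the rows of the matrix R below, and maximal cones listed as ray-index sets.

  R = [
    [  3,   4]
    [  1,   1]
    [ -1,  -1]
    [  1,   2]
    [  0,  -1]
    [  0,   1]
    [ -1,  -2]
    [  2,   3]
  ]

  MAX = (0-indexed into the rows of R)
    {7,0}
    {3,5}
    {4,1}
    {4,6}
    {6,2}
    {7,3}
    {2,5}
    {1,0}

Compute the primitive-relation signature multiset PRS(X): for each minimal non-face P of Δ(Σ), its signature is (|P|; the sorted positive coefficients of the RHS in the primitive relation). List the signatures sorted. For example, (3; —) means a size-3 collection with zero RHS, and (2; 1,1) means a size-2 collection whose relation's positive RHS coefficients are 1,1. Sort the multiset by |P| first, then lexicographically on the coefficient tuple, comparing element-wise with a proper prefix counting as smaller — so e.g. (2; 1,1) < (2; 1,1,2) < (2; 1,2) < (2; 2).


Minimal non-faces — 20 found among 8 rays, 8 max cones:

  P={1,2}:  v_{1} + v_{2} = 0  ⟹  sig = (2; —)
  P={3,6}:  v_{3} + v_{6} = 0  ⟹  sig = (2; —)
  P={4,5}:  v_{4} + v_{5} = 0  ⟹  sig = (2; —)
  P={0,2}:  v_{0} + v_{2} = v_{7}  ⟹  sig = (2; 1)
  P={1,3}:  v_{1} + v_{3} = v_{7}  ⟹  sig = (2; 1)
  P={1,5}:  v_{1} + v_{5} = v_{3}  ⟹  sig = (2; 1)
  P={1,6}:  v_{1} + v_{6} = v_{4}  ⟹  sig = (2; 1)
  P={1,7}:  v_{1} + v_{7} = v_{0}  ⟹  sig = (2; 1)
  P={2,3}:  v_{2} + v_{3} = v_{5}  ⟹  sig = (2; 1)
  P={2,4}:  v_{2} + v_{4} = v_{6}  ⟹  sig = (2; 1)
  P={2,7}:  v_{2} + v_{7} = v_{3}  ⟹  sig = (2; 1)
  P={3,4}:  v_{3} + v_{4} = v_{1}  ⟹  sig = (2; 1)
  P={5,6}:  v_{5} + v_{6} = v_{2}  ⟹  sig = (2; 1)
  P={6,7}:  v_{6} + v_{7} = v_{1}  ⟹  sig = (2; 1)
  P={0,5}:  v_{0} + v_{5} = v_{3} + v_{7}  ⟹  sig = (2; 1,1)
  P={0,3}:  v_{0} + v_{3} = 2·v_{7}  ⟹  sig = (2; 2)
  P={0,6}:  v_{0} + v_{6} = 2·v_{1}  ⟹  sig = (2; 2)
  P={4,7}:  v_{4} + v_{7} = 2·v_{1}  ⟹  sig = (2; 2)
  P={5,7}:  v_{5} + v_{7} = 2·v_{3}  ⟹  sig = (2; 2)
  P={0,4}:  v_{0} + v_{4} = 3·v_{1}  ⟹  sig = (2; 3)

Sorted signature multiset PRS(X):
[(2; —), (2; —), (2; —), (2; 1), (2; 1), (2; 1), (2; 1), (2; 1), (2; 1), (2; 1), (2; 1), (2; 1), (2; 1), (2; 1), (2; 1,1), (2; 2), (2; 2), (2; 2), (2; 2), (2; 3)]


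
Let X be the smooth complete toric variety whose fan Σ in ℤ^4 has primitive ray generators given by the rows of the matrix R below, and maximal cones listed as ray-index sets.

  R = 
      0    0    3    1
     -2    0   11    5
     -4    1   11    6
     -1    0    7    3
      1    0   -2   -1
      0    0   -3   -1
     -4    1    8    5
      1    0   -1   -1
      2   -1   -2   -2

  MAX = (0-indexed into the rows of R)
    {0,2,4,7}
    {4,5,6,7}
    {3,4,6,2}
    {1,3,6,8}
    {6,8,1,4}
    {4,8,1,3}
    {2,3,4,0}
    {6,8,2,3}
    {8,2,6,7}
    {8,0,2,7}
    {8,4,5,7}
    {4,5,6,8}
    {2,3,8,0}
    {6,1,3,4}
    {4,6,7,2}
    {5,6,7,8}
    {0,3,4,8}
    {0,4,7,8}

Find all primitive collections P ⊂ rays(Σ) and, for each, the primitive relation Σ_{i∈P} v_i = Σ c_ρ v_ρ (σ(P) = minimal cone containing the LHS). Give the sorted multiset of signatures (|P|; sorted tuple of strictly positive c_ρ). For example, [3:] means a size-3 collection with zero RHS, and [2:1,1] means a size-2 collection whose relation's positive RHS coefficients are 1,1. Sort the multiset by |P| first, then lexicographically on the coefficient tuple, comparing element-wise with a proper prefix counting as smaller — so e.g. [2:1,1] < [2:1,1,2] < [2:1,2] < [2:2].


|primitive collections| = 12. Relations:

  P={0,5}:  v_{0} + v_{5} = 0 ; sig = [2:]
  P={0,6}:  v_{0} + v_{6} = v_{2} ; sig = [2:1]
  P={2,5}:  v_{2} + v_{5} = v_{6} ; sig = [2:1]
  P={1,7}:  v_{1} + v_{7} = v_{0} + v_{3} ; sig = [2:1,1]
  P={3,5}:  v_{3} + v_{5} = v_{4} + v_{6} + v_{8} ; sig = [2:1,1,1]
  P={1,2}:  v_{1} + v_{2} = 2·v_{3} + v_{6} ; sig = [2:1,2]
  P={0,1}:  v_{0} + v_{1} = 2·v_{3} ; sig = [2:2]
  P={3,7}:  v_{3} + v_{7} = 2·v_{0} ; sig = [2:2]
  P={1,5}:  v_{1} + v_{5} = 2·v_{4} + 2·v_{6} + 2·v_{8} ; sig = [2:2,2,2]
  P={2,4,8}:  v_{2} + v_{4} + v_{8} = v_{3} ; sig = [3:1]
  P={3,4,6,8}:  v_{3} + v_{4} + v_{6} + v_{8} = v_{1} ; sig = [4:1]
  P={4,6,7,8}:  v_{4} + v_{6} + v_{7} + v_{8} = v_{0} ; sig = [4:1]

Hence PRS(X_Σ) =
    |P|=2: 9 collections, coeffs (), (1), (1), (1,1), (1,1,1), (1,2), (2), (2), (2,2,2)
    |P|=3: 1 collection, coeffs (1)
    |P|=4: 2 collections, coeffs (1), (1)


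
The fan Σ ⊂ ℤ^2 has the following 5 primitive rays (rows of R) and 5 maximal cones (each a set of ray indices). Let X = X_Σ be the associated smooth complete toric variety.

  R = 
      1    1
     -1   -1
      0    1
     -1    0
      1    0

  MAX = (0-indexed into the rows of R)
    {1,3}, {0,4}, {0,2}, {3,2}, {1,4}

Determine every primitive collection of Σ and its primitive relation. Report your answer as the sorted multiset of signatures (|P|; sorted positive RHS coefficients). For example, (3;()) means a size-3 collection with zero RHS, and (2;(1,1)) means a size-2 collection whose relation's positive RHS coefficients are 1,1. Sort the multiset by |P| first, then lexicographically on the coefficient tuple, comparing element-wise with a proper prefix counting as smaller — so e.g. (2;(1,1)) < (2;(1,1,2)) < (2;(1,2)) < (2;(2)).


Δ(Σ) — 5 vertices, 5 min non-faces:

  P={0,1}:  v_{0} + v_{1} = 0  ⇒ sig = (2;())
  P={3,4}:  v_{3} + v_{4} = 0  ⇒ sig = (2;())
  P={0,3}:  v_{0} + v_{3} = v_{2}  ⇒ sig = (2;(1))
  P={1,2}:  v_{1} + v_{2} = v_{3}  ⇒ sig = (2;(1))
  P={2,4}:  v_{2} + v_{4} = v_{0}  ⇒ sig = (2;(1))

Sorted signature multiset PRS(X):
    |P|=2: 5 collections, coeffs (), (), (1), (1), (1)
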